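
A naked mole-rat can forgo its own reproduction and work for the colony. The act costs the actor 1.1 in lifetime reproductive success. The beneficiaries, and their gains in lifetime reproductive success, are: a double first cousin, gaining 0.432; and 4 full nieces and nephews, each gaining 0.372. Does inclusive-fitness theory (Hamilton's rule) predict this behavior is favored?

Hamilton's rule: the trait is favored when the sum of r·B over every recipient exceeds the actor's cost C.
r to a double first cousin = 1/4 (double first cousins share both grandparent pairs — four paths of length 4: r = 4·(1/2)^4 = 1/4).
r to a full niece or nephew = 0.25 (full aunt/uncle↔niece/nephew: two paths of length 3 through the shared grandparent pair: r = 2·(1/2)^3 = 1/4).
Summing one r·B term per recipient: 1·0.25·0.432 + 4·0.25·0.372 = 0.48.
0.48 < 1.1: the indirect benefit is less than the cost.

No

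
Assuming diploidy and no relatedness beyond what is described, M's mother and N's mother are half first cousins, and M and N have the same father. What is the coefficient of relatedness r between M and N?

0.265625

With two independent routes of shared ancestry, r is the sum of the two contributions.
M and N are related in two ways: half second cousins through their mothers (r = 1/64) and half-sibs through their shared father (r = 1/4).
r = 1/64 + 1/4 = 0.265625.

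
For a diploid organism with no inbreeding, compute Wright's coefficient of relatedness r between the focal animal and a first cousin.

0.125

First cousins share one grandparent pair — two paths of length 4: r = 2·(1/2)^4 = 1/8.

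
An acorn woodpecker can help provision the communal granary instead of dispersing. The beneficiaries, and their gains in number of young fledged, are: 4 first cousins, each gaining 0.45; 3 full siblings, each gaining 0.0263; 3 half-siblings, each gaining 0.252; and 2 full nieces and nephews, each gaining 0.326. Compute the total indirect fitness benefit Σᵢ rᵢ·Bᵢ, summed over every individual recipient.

0.61645

r to a first cousin = 0.125 (first cousins share one grandparent pair — two paths of length 4: r = 2·(1/2)^4 = 1/8).
r to a full sibling = 1/2 (full sibs share both parents — two paths of length 2: r = 2·(1/2)^2 = 1/2).
r to a half-sibling = 0.25 (half-sibs share one parent — one path of length 2: r = (1/2)^2 = 1/4).
r to a full niece or nephew = 1/4 (full aunt/uncle↔niece/nephew: two paths of length 3 through the shared grandparent pair: r = 2·(1/2)^3 = 1/4).
Summing one r·B term per recipient: 4·0.125·0.45 + 3·0.5·0.0263 + 3·0.25·0.252 + 2·0.25·0.326 = 0.61645.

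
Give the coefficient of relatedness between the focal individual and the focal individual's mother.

Each parent–offspring link contributes a factor of 1/2, and independent paths through distinct common ancestors add.
One parent–offspring link: r = (1/2)^1 = 1/2.

0.5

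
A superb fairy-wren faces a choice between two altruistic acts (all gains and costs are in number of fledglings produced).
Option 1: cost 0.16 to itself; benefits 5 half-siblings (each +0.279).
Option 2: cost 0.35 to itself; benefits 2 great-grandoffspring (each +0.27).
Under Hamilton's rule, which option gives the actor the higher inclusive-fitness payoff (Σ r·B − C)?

Option 1

Option 1: r to a half-sibling = 0.25.
Option 1: Σ r·B − C = (5·0.25·0.279) − 0.16 = 0.18875.
Option 2: r to a great-grandoffspring = 0.125.
Option 2: Σ r·B − C = (2·0.125·0.27) − 0.35 = -0.2825.
Option 1 has the higher net inclusive-fitness payoff.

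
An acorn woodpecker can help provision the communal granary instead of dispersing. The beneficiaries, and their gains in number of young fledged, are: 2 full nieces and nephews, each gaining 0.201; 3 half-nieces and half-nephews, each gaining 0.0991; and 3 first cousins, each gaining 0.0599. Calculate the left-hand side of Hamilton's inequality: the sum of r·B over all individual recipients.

0.160125

r to a full niece or nephew = 1/4 (full aunt/uncle↔niece/nephew: two paths of length 3 through the shared grandparent pair: r = 2·(1/2)^3 = 1/4).
r to a half-niece or half-nephew = 1/8 (half-aunt/uncle↔niece/nephew: one path of length 3: r = (1/2)^3 = 1/8).
r to a first cousin = 1/8 (first cousins share one grandparent pair — two paths of length 4: r = 2·(1/2)^4 = 1/8).
Summing one r·B term per recipient: 2·0.25·0.201 + 3·0.125·0.0991 + 3·0.125·0.0599 = 0.160125.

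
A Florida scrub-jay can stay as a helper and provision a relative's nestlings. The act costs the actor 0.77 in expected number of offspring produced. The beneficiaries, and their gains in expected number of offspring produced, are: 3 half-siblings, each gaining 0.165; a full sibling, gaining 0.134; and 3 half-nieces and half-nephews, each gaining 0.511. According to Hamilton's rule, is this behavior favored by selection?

No

Hamilton's rule: the trait is favored when the sum of r·B over every recipient exceeds the actor's cost C.
r to a half-sibling = 1/4 (half-sibs share one parent — one path of length 2: r = (1/2)^2 = 1/4).
r to a full sibling = 1/2 (full sibs share both parents — two paths of length 2: r = 2·(1/2)^2 = 1/2).
r to a half-niece or half-nephew = 1/8 (half-aunt/uncle↔niece/nephew: one path of length 3: r = (1/2)^3 = 1/8).
Summing one r·B term per recipient: 3·0.25·0.165 + 1·0.5·0.134 + 3·0.125·0.511 = 0.382375.
0.382375 < 0.77: the indirect benefit is less than the cost.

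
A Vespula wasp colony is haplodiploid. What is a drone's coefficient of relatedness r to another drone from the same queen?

0.5

Haploid brothers each carry a random half of the queen's diploid genome, so on average they share half: r = 1/2.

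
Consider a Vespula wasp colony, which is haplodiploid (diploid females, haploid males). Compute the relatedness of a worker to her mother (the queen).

0.5

One meiotic link between diploid queen and diploid daughter: r = 1/2.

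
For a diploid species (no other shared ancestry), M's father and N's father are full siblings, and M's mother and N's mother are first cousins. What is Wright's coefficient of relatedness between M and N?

0.15625

Wright's path rule: contributions from independent ancestry routes add.
M and N are related in two ways: first cousins through their fathers (r = 1/8) and second cousins through their mothers (r = 1/32).
r = 1/8 + 1/32 = 0.15625.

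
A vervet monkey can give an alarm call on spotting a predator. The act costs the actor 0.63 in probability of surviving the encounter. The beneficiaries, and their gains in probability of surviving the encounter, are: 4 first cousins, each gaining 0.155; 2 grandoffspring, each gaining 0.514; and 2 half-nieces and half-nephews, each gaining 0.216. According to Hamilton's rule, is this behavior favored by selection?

Hamilton's rule: the trait is favored when the sum of r·B over every recipient exceeds the actor's cost C.
r to a first cousin = 1/8 (first cousins share one grandparent pair — two paths of length 4: r = 2·(1/2)^4 = 1/8).
r to a grandoffspring = 0.25 (two parent–offspring links: r = (1/2)^2 = 1/4).
r to a half-niece or half-nephew = 1/8 (half-aunt/uncle↔niece/nephew: one path of length 3: r = (1/2)^3 = 1/8).
Summing one r·B term per recipient: 4·0.125·0.155 + 2·0.25·0.514 + 2·0.125·0.216 = 0.3885.
0.3885 < 0.63: the indirect benefit is less than the cost.

No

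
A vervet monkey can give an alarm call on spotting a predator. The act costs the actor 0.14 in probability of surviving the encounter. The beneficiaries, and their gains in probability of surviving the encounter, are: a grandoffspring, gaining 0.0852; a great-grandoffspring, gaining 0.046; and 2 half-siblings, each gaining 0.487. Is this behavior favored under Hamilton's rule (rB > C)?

Hamilton's rule: the trait is favored when the sum of r·B over every recipient exceeds the actor's cost C.
r to a grandoffspring = 1/4 (two parent–offspring links: r = (1/2)^2 = 1/4).
r to a great-grandoffspring = 0.125 (three parent–offspring links: r = (1/2)^3 = 1/8).
r to a half-sibling = 1/4 (half-sibs share one parent — one path of length 2: r = (1/2)^2 = 1/4).
Summing one r·B term per recipient: 1·0.25·0.0852 + 1·0.125·0.046 + 2·0.25·0.487 = 0.27055.
0.27055 > 0.14: the indirect benefit exceeds the cost.

Yes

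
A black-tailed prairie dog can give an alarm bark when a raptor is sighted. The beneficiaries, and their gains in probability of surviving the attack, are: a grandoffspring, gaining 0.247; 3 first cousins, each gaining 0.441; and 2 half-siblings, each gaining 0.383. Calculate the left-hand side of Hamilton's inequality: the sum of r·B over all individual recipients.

0.418625

r to a grandoffspring = 1/4 (two parent–offspring links: r = (1/2)^2 = 1/4).
r to a first cousin = 0.125 (first cousins share one grandparent pair — two paths of length 4: r = 2·(1/2)^4 = 1/8).
r to a half-sibling = 1/4 (half-sibs share one parent — one path of length 2: r = (1/2)^2 = 1/4).
Summing one r·B term per recipient: 1·0.25·0.247 + 3·0.125·0.441 + 2·0.25·0.383 = 0.418625.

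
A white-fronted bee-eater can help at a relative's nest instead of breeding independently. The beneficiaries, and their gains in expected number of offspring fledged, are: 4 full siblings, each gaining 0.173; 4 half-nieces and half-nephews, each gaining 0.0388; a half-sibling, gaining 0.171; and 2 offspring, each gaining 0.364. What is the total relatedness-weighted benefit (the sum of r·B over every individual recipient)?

r to a full sibling = 0.5 (full sibs share both parents — two paths of length 2: r = 2·(1/2)^2 = 1/2).
r to a half-niece or half-nephew = 1/8 (half-aunt/uncle↔niece/nephew: one path of length 3: r = (1/2)^3 = 1/8).
r to a half-sibling = 1/4 (half-sibs share one parent — one path of length 2: r = (1/2)^2 = 1/4).
r to an offspring = 0.5 (one parent–offspring link: r = (1/2)^1 = 1/2).
Summing one r·B term per recipient: 4·0.5·0.173 + 4·0.125·0.0388 + 1·0.25·0.171 + 2·0.5·0.364 = 0.77215.

0.77215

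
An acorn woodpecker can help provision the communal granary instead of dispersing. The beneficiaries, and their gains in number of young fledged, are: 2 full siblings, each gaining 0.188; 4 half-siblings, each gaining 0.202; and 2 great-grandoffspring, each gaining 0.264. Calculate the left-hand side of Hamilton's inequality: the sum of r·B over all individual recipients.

0.456

r to a full sibling = 0.5 (full sibs share both parents — two paths of length 2: r = 2·(1/2)^2 = 1/2).
r to a half-sibling = 0.25 (half-sibs share one parent — one path of length 2: r = (1/2)^2 = 1/4).
r to a great-grandoffspring = 0.125 (three parent–offspring links: r = (1/2)^3 = 1/8).
Summing one r·B term per recipient: 2·0.5·0.188 + 4·0.25·0.202 + 2·0.125·0.264 = 0.456.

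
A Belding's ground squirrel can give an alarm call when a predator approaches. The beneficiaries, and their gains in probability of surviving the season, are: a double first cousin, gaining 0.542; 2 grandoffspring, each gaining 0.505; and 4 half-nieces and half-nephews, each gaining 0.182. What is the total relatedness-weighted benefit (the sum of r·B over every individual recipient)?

r to a double first cousin = 1/4 (double first cousins share both grandparent pairs — four paths of length 4: r = 4·(1/2)^4 = 1/4).
r to a grandoffspring = 0.25 (two parent–offspring links: r = (1/2)^2 = 1/4).
r to a half-niece or half-nephew = 1/8 (half-aunt/uncle↔niece/nephew: one path of length 3: r = (1/2)^3 = 1/8).
Summing one r·B term per recipient: 1·0.25·0.542 + 2·0.25·0.505 + 4·0.125·0.182 = 0.479.

0.479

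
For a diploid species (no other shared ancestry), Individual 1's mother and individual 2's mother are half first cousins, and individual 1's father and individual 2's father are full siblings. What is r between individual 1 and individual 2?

Wright's path rule: contributions from independent ancestry routes add.
Individual 1 and individual 2 are related in two ways: half second cousins through their mothers (r = 1/64) and first cousins through their fathers (r = 1/8).
r = 1/64 + 1/8 = 9/64 = 0.140625.

0.140625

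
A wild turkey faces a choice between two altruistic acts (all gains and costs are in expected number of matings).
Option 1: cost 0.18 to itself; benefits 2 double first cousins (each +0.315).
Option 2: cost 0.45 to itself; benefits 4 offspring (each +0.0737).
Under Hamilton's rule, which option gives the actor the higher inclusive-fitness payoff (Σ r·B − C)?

Option 1: r to a double first cousin = 0.25.
Option 1: Σ r·B − C = (2·0.25·0.315) − 0.18 = -0.0225.
Option 2: r to an offspring = 0.5.
Option 2: Σ r·B − C = (4·0.5·0.0737) − 0.45 = -0.3026.
Option 1 has the higher net inclusive-fitness payoff.

Option 1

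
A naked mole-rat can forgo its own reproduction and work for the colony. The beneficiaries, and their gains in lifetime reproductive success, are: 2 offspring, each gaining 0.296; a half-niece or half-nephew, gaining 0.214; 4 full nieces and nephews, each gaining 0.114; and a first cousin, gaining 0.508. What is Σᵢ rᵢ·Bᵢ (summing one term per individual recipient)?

0.50025

r to an offspring = 1/2 (one parent–offspring link: r = (1/2)^1 = 1/2).
r to a half-niece or half-nephew = 1/8 (half-aunt/uncle↔niece/nephew: one path of length 3: r = (1/2)^3 = 1/8).
r to a full niece or nephew = 0.25 (full aunt/uncle↔niece/nephew: two paths of length 3 through the shared grandparent pair: r = 2·(1/2)^3 = 1/4).
r to a first cousin = 1/8 (first cousins share one grandparent pair — two paths of length 4: r = 2·(1/2)^4 = 1/8).
Summing one r·B term per recipient: 2·0.5·0.296 + 1·0.125·0.214 + 4·0.25·0.114 + 1·0.125·0.508 = 0.50025.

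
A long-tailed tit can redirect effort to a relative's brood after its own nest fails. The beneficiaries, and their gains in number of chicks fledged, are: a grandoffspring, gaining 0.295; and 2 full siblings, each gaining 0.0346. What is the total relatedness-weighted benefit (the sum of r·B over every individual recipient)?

0.10835

r to a grandoffspring = 0.25 (two parent–offspring links: r = (1/2)^2 = 1/4).
r to a full sibling = 1/2 (full sibs share both parents — two paths of length 2: r = 2·(1/2)^2 = 1/2).
Summing one r·B term per recipient: 1·0.25·0.295 + 2·0.5·0.0346 = 0.10835.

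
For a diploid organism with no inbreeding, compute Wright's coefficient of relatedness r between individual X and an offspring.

Each parent–offspring link contributes a factor of 1/2, and independent paths through distinct common ancestors add.
One parent–offspring link: r = (1/2)^1 = 1/2.

0.5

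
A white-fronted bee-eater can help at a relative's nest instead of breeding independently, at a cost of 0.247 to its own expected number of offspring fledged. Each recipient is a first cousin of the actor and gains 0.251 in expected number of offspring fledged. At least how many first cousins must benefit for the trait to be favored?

8

r to a first cousin = 1/8 (first cousins share one grandparent pair — two paths of length 4: r = 2·(1/2)^4 = 1/8).
Hamilton's rule: n·r·B > C  ⇒  n > C/(r·B) = 0.247/(0.125·0.251) = 7.873.
The smallest integer exceeding 7.873 is 8.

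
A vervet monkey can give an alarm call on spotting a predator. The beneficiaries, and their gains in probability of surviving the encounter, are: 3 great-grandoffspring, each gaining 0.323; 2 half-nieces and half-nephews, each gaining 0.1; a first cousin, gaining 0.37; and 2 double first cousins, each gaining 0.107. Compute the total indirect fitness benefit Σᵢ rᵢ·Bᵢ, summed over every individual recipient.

r to a great-grandoffspring = 0.125 (three parent–offspring links: r = (1/2)^3 = 1/8).
r to a half-niece or half-nephew = 1/8 (half-aunt/uncle↔niece/nephew: one path of length 3: r = (1/2)^3 = 1/8).
r to a first cousin = 0.125 (first cousins share one grandparent pair — two paths of length 4: r = 2·(1/2)^4 = 1/8).
r to a double first cousin = 1/4 (double first cousins share both grandparent pairs — four paths of length 4: r = 4·(1/2)^4 = 1/4).
Summing one r·B term per recipient: 3·0.125·0.323 + 2·0.125·0.1 + 1·0.125·0.37 + 2·0.25·0.107 = 0.245875.

0.245875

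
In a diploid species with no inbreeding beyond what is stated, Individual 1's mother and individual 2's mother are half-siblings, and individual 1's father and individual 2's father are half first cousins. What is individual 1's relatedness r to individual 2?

0.078125

Wright's path rule: contributions from independent ancestry routes add.
Individual 1 and individual 2 are related in two ways: half first cousins through their mothers (r = 1/16) and half second cousins through their fathers (r = 1/64).
r = 1/16 + 1/64 = 0.078125.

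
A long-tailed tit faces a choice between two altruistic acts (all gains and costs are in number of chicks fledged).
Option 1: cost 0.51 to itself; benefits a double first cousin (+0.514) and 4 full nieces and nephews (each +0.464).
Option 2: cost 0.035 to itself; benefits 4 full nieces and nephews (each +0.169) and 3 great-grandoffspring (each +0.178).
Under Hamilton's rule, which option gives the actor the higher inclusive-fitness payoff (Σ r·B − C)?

Option 2

Option 1: r to a double first cousin = 0.25.
Option 1: r to a full niece or nephew = 0.25.
Option 1: Σ r·B − C = (1·0.25·0.514 + 4·0.25·0.464) − 0.51 = 0.0825.
Option 2: r to a full niece or nephew = 0.25.
Option 2: r to a great-grandoffspring = 0.125.
Option 2: Σ r·B − C = (4·0.25·0.169 + 3·0.125·0.178) − 0.035 = 0.20075.
Option 2 has the higher net inclusive-fitness payoff.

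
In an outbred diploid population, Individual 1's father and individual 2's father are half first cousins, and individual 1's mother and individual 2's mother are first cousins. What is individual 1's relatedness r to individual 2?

With two independent routes of shared ancestry, r is the sum of the two contributions.
Individual 1 and individual 2 are related in two ways: half second cousins through their fathers (r = 1/64) and second cousins through their mothers (r = 1/32).
r = 1/64 + 1/32 = 0.046875.

0.046875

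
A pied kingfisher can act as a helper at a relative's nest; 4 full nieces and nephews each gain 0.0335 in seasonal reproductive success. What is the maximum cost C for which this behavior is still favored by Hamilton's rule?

0.0335

r to a full niece or nephew = 0.25 (full aunt/uncle↔niece/nephew: two paths of length 3 through the shared grandparent pair: r = 2·(1/2)^3 = 1/4).
Hamilton's rule: n·r·B > C, so the trait is favored while C < n·r·B = 4·0.25·0.0335 = 0.0335.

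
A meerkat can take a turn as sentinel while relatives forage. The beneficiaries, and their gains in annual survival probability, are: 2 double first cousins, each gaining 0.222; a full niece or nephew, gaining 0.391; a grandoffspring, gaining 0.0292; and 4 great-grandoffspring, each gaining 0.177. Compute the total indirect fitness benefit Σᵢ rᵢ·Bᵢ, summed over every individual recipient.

0.30455

r to a double first cousin = 1/4 (double first cousins share both grandparent pairs — four paths of length 4: r = 4·(1/2)^4 = 1/4).
r to a full niece or nephew = 0.25 (full aunt/uncle↔niece/nephew: two paths of length 3 through the shared grandparent pair: r = 2·(1/2)^3 = 1/4).
r to a grandoffspring = 1/4 (two parent–offspring links: r = (1/2)^2 = 1/4).
r to a great-grandoffspring = 0.125 (three parent–offspring links: r = (1/2)^3 = 1/8).
Summing one r·B term per recipient: 2·0.25·0.222 + 1·0.25·0.391 + 1·0.25·0.0292 + 4·0.125·0.177 = 0.30455.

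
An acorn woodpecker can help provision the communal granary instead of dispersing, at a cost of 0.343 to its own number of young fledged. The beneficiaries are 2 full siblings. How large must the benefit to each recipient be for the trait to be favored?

0.343

r to a full sibling = 0.5 (full sibs share both parents — two paths of length 2: r = 2·(1/2)^2 = 1/2).
Hamilton's rule with n recipients of equal r: n·r·B > C, so B > C/(n·r) = 0.343/(2·0.5) = 0.343.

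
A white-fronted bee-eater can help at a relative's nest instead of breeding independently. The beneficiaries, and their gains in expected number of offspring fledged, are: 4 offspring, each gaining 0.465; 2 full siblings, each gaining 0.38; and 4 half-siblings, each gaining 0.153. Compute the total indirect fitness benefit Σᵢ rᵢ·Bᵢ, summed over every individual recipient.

r to an offspring = 1/2 (one parent–offspring link: r = (1/2)^1 = 1/2).
r to a full sibling = 1/2 (full sibs share both parents — two paths of length 2: r = 2·(1/2)^2 = 1/2).
r to a half-sibling = 0.25 (half-sibs share one parent — one path of length 2: r = (1/2)^2 = 1/4).
Summing one r·B term per recipient: 4·0.5·0.465 + 2·0.5·0.38 + 4·0.25·0.153 = 1.463.

1.463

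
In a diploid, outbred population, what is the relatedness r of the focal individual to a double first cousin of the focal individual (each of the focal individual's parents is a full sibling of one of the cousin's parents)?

Each parent–offspring link contributes a factor of 1/2, and independent paths through distinct common ancestors add.
Double first cousins share both grandparent pairs — four paths of length 4: r = 4·(1/2)^4 = 1/4.

0.25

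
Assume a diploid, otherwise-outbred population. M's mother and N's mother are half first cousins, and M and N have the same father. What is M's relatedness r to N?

With two independent routes of shared ancestry, r is the sum of the two contributions.
M and N are related in two ways: half second cousins through their mothers (r = 1/64) and half-sibs through their shared father (r = 1/4).
r = 1/64 + 1/4 = 17/64 = 0.265625.

0.265625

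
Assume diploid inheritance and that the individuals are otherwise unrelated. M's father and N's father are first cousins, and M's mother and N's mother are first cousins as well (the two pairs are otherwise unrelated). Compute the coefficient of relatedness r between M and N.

With two independent routes of shared ancestry, r is the sum of the two contributions.
M and N are related in two ways: second cousins through their fathers (r = 1/32) and second cousins through their mothers (r = 1/32).
r = 1/32 + 1/32 = 1/16 = 0.0625.

0.0625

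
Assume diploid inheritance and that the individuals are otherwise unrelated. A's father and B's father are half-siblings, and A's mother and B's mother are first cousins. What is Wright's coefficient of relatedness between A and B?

Relatedness sums over independent paths through distinct common ancestors.
A and B are related in two ways: half first cousins through their fathers (r = 1/16) and second cousins through their mothers (r = 1/32).
r = 1/16 + 1/32 = 3/32 = 0.09375.

0.09375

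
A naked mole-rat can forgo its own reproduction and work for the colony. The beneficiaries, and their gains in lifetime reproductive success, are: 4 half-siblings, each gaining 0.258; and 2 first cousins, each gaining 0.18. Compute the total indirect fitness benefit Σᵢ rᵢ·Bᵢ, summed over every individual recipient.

0.303

r to a half-sibling = 0.25 (half-sibs share one parent — one path of length 2: r = (1/2)^2 = 1/4).
r to a first cousin = 1/8 (first cousins share one grandparent pair — two paths of length 4: r = 2·(1/2)^4 = 1/8).
Summing one r·B term per recipient: 4·0.25·0.258 + 2·0.125·0.18 = 0.303.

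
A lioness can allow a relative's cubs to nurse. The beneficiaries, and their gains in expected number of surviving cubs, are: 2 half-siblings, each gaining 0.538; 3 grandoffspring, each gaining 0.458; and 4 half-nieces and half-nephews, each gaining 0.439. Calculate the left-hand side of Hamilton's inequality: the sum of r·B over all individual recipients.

0.832

r to a half-sibling = 0.25 (half-sibs share one parent — one path of length 2: r = (1/2)^2 = 1/4).
r to a grandoffspring = 1/4 (two parent–offspring links: r = (1/2)^2 = 1/4).
r to a half-niece or half-nephew = 1/8 (half-aunt/uncle↔niece/nephew: one path of length 3: r = (1/2)^3 = 1/8).
Summing one r·B term per recipient: 2·0.25·0.538 + 3·0.25·0.458 + 4·0.125·0.439 = 0.832.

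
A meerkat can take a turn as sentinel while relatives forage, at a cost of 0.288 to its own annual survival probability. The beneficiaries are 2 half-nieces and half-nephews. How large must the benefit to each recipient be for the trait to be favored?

1.152

r to a half-niece or half-nephew = 0.125 (half-aunt/uncle↔niece/nephew: one path of length 3: r = (1/2)^3 = 1/8).
Hamilton's rule with n recipients of equal r: n·r·B > C, so B > C/(n·r) = 0.288/(2·0.125) = 1.152.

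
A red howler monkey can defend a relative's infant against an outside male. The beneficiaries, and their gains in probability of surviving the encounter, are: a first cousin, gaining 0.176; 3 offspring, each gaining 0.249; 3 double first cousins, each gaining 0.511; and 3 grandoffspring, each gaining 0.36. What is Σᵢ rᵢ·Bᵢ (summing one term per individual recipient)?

1.04875

r to a first cousin = 0.125 (first cousins share one grandparent pair — two paths of length 4: r = 2·(1/2)^4 = 1/8).
r to an offspring = 1/2 (one parent–offspring link: r = (1/2)^1 = 1/2).
r to a double first cousin = 0.25 (double first cousins share both grandparent pairs — four paths of length 4: r = 4·(1/2)^4 = 1/4).
r to a grandoffspring = 0.25 (two parent–offspring links: r = (1/2)^2 = 1/4).
Summing one r·B term per recipient: 1·0.125·0.176 + 3·0.5·0.249 + 3·0.25·0.511 + 3·0.25·0.36 = 1.04875.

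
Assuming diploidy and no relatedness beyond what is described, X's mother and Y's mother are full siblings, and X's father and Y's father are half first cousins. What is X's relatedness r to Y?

With two independent routes of shared ancestry, r is the sum of the two contributions.
X and Y are related in two ways: first cousins through their mothers (r = 1/8) and half second cousins through their fathers (r = 1/64).
r = 1/8 + 1/64 = 0.140625.

0.140625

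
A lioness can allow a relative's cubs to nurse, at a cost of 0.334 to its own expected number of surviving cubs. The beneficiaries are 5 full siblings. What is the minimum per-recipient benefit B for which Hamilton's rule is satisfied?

r to a full sibling = 1/2 (full sibs share both parents — two paths of length 2: r = 2·(1/2)^2 = 1/2).
Hamilton's rule with n recipients of equal r: n·r·B > C, so B > C/(n·r) = 0.334/(5·0.5) = 0.1336.

0.1336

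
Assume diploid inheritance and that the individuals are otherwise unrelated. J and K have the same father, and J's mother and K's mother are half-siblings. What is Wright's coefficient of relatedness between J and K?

0.3125

Wright's path rule: contributions from independent ancestry routes add.
J and K are related in two ways: half-sibs through their shared father (r = 1/4) and half first cousins through their mothers (r = 1/16).
r = 1/4 + 1/16 = 0.3125.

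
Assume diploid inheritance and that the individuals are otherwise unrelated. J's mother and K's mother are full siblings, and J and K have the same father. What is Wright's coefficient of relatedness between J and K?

0.375

With two independent routes of shared ancestry, r is the sum of the two contributions.
J and K are related in two ways: first cousins through their mothers (r = 1/8) and half-sibs through their shared father (r = 1/4).
r = 1/8 + 1/4 = 0.375.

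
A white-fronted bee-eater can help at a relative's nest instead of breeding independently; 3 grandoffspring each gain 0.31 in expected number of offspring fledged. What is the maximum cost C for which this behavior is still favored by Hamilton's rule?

0.2325

r to a grandoffspring = 1/4 (two parent–offspring links: r = (1/2)^2 = 1/4).
Hamilton's rule: n·r·B > C, so the trait is favored while C < n·r·B = 3·0.25·0.31 = 0.2325.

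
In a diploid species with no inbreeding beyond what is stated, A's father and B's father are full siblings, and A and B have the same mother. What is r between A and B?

0.375

Wright's path rule: contributions from independent ancestry routes add.
A and B are related in two ways: first cousins through their fathers (r = 1/8) and half-sibs through their shared mother (r = 1/4).
r = 1/8 + 1/4 = 3/8 = 0.375.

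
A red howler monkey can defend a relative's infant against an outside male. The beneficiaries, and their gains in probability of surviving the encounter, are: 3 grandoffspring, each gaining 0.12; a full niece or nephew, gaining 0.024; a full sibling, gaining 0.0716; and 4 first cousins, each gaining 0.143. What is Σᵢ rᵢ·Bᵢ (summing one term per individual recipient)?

0.2033

r to a grandoffspring = 0.25 (two parent–offspring links: r = (1/2)^2 = 1/4).
r to a full niece or nephew = 0.25 (full aunt/uncle↔niece/nephew: two paths of length 3 through the shared grandparent pair: r = 2·(1/2)^3 = 1/4).
r to a full sibling = 1/2 (full sibs share both parents — two paths of length 2: r = 2·(1/2)^2 = 1/2).
r to a first cousin = 1/8 (first cousins share one grandparent pair — two paths of length 4: r = 2·(1/2)^4 = 1/8).
Summing one r·B term per recipient: 3·0.25·0.12 + 1·0.25·0.024 + 1·0.5·0.0716 + 4·0.125·0.143 = 0.2033.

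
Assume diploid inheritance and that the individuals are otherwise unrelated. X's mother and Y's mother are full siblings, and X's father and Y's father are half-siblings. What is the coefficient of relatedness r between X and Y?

Wright's path rule: contributions from independent ancestry routes add.
X and Y are related in two ways: first cousins through their mothers (r = 1/8) and half first cousins through their fathers (r = 1/16).
r = 1/8 + 1/16 = 0.1875.

0.1875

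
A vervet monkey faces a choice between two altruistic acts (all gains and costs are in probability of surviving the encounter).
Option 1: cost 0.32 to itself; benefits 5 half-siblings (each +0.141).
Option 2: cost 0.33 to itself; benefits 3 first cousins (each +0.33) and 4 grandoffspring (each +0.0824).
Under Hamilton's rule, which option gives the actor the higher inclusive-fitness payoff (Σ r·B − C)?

Option 2

Option 1: r to a half-sibling = 0.25.
Option 1: Σ r·B − C = (5·0.25·0.141) − 0.32 = -0.14375.
Option 2: r to a first cousin = 0.125.
Option 2: r to a grandoffspring = 0.25.
Option 2: Σ r·B − C = (3·0.125·0.33 + 4·0.25·0.0824) − 0.33 = -0.12385.
Option 2 has the higher net inclusive-fitness payoff.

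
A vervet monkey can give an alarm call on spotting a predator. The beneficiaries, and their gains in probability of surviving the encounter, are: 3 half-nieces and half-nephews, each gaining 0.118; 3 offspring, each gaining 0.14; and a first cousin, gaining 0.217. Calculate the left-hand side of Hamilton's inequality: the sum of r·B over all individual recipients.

r to a half-niece or half-nephew = 1/8 (half-aunt/uncle↔niece/nephew: one path of length 3: r = (1/2)^3 = 1/8).
r to an offspring = 1/2 (one parent–offspring link: r = (1/2)^1 = 1/2).
r to a first cousin = 1/8 (first cousins share one grandparent pair — two paths of length 4: r = 2·(1/2)^4 = 1/8).
Summing one r·B term per recipient: 3·0.125·0.118 + 3·0.5·0.14 + 1·0.125·0.217 = 0.281375.

0.281375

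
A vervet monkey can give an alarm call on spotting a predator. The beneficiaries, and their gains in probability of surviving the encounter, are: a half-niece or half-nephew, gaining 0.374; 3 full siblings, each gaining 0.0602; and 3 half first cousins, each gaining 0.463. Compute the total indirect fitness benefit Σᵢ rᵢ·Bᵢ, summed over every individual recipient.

r to a half-niece or half-nephew = 0.125 (half-aunt/uncle↔niece/nephew: one path of length 3: r = (1/2)^3 = 1/8).
r to a full sibling = 1/2 (full sibs share both parents — two paths of length 2: r = 2·(1/2)^2 = 1/2).
r to a half first cousin = 0.0625 (half first cousins share one grandparent — one path of length 4: r = (1/2)^4 = 1/16).
Summing one r·B term per recipient: 1·0.125·0.374 + 3·0.5·0.0602 + 3·0.0625·0.463 = 0.2238625.

0.2238625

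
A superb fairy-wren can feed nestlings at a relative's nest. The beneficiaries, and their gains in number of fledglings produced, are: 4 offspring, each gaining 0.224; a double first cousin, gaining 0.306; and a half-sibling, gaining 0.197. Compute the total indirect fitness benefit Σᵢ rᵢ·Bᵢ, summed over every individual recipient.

r to an offspring = 0.5 (one parent–offspring link: r = (1/2)^1 = 1/2).
r to a double first cousin = 1/4 (double first cousins share both grandparent pairs — four paths of length 4: r = 4·(1/2)^4 = 1/4).
r to a half-sibling = 0.25 (half-sibs share one parent — one path of length 2: r = (1/2)^2 = 1/4).
Summing one r·B term per recipient: 4·0.5·0.224 + 1·0.25·0.306 + 1·0.25·0.197 = 0.57375.

0.57375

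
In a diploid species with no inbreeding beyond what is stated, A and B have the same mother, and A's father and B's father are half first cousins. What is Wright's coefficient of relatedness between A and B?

0.265625

Relatedness sums over independent paths through distinct common ancestors.
A and B are related in two ways: half-sibs through their shared mother (r = 1/4) and half second cousins through their fathers (r = 1/64).
r = 1/4 + 1/64 = 17/64 = 0.265625.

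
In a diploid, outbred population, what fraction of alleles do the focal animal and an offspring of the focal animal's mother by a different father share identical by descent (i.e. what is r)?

0.25

Each parent–offspring link contributes a factor of 1/2, and independent paths through distinct common ancestors add.
Half-sibs share one parent — one path of length 2: r = (1/2)^2 = 1/4.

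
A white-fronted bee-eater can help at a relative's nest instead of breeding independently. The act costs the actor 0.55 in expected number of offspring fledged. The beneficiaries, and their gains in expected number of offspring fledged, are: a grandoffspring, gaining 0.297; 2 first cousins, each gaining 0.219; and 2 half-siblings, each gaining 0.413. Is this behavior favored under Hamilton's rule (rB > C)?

No

Hamilton's rule: the trait is favored when the sum of r·B over every recipient exceeds the actor's cost C.
r to a grandoffspring = 1/4 (two parent–offspring links: r = (1/2)^2 = 1/4).
r to a first cousin = 0.125 (first cousins share one grandparent pair — two paths of length 4: r = 2·(1/2)^4 = 1/8).
r to a half-sibling = 1/4 (half-sibs share one parent — one path of length 2: r = (1/2)^2 = 1/4).
Summing one r·B term per recipient: 1·0.25·0.297 + 2·0.125·0.219 + 2·0.25·0.413 = 0.3355.
0.3355 < 0.55: the indirect benefit is less than the cost.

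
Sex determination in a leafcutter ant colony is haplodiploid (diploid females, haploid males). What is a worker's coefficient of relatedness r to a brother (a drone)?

0.25

Her haploid brother carries none of their father's genes and a random half of their mother's genome; that half matches the maternal half of her own genome with probability 1/2: r = 1/2 · 1/2 = 1/4.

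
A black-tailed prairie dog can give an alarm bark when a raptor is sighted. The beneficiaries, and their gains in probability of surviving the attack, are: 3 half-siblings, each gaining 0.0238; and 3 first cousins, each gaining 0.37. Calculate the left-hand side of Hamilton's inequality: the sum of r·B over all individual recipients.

0.1566

r to a half-sibling = 0.25 (half-sibs share one parent — one path of length 2: r = (1/2)^2 = 1/4).
r to a first cousin = 0.125 (first cousins share one grandparent pair — two paths of length 4: r = 2·(1/2)^4 = 1/8).
Summing one r·B term per recipient: 3·0.25·0.0238 + 3·0.125·0.37 = 0.1566.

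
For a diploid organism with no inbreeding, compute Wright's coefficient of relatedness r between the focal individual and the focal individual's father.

Each parent–offspring link contributes a factor of 1/2, and independent paths through distinct common ancestors add.
One parent–offspring link: r = (1/2)^1 = 1/2.

0.5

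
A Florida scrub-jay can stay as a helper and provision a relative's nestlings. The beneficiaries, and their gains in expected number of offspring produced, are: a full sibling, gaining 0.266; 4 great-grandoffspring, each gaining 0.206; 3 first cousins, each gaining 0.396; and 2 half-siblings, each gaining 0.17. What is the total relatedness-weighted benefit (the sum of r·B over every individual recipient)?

r to a full sibling = 0.5 (full sibs share both parents — two paths of length 2: r = 2·(1/2)^2 = 1/2).
r to a great-grandoffspring = 1/8 (three parent–offspring links: r = (1/2)^3 = 1/8).
r to a first cousin = 1/8 (first cousins share one grandparent pair — two paths of length 4: r = 2·(1/2)^4 = 1/8).
r to a half-sibling = 1/4 (half-sibs share one parent — one path of length 2: r = (1/2)^2 = 1/4).
Summing one r·B term per recipient: 1·0.5·0.266 + 4·0.125·0.206 + 3·0.125·0.396 + 2·0.25·0.17 = 0.4695.

0.4695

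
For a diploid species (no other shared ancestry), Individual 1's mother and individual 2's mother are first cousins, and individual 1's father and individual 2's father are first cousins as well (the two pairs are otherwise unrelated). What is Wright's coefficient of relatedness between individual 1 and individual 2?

0.0625

Independent pedigree routes through distinct common ancestors add.
Individual 1 and individual 2 are related in two ways: second cousins through their mothers (r = 1/32) and second cousins through their fathers (r = 1/32).
r = 1/32 + 1/32 = 0.0625.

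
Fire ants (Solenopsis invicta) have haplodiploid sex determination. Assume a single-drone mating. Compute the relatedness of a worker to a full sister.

0.75

Haplodiploid full sisters inherit their father's entire haploid genome identically (contributing 1/2) and on average half of their mother's contribution (1/2 · 1/2 = 1/4); r = 1/2 + 1/4 = 3/4.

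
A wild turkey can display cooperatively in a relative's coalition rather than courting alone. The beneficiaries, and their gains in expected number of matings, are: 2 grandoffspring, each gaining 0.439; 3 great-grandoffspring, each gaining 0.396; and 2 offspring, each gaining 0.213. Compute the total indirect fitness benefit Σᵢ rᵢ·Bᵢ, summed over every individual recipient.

0.581

r to a grandoffspring = 0.25 (two parent–offspring links: r = (1/2)^2 = 1/4).
r to a great-grandoffspring = 0.125 (three parent–offspring links: r = (1/2)^3 = 1/8).
r to an offspring = 0.5 (one parent–offspring link: r = (1/2)^1 = 1/2).
Summing one r·B term per recipient: 2·0.25·0.439 + 3·0.125·0.396 + 2·0.5·0.213 = 0.581.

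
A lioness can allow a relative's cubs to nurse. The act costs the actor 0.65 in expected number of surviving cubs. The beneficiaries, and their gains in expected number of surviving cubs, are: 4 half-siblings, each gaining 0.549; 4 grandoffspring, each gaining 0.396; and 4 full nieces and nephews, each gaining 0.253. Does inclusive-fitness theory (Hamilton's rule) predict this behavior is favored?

Yes

Hamilton's rule: the trait is favored when the sum of r·B over every recipient exceeds the actor's cost C.
r to a half-sibling = 0.25 (half-sibs share one parent — one path of length 2: r = (1/2)^2 = 1/4).
r to a grandoffspring = 0.25 (two parent–offspring links: r = (1/2)^2 = 1/4).
r to a full niece or nephew = 0.25 (full aunt/uncle↔niece/nephew: two paths of length 3 through the shared grandparent pair: r = 2·(1/2)^3 = 1/4).
Summing one r·B term per recipient: 4·0.25·0.549 + 4·0.25·0.396 + 4·0.25·0.253 = 1.198.
1.198 > 0.65: the indirect benefit exceeds the cost.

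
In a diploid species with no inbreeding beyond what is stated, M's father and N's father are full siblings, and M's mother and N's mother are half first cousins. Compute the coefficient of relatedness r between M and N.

0.140625

Independent pedigree routes through distinct common ancestors add.
M and N are related in two ways: first cousins through their fathers (r = 1/8) and half second cousins through their mothers (r = 1/64).
r = 1/8 + 1/64 = 9/64 = 0.140625.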